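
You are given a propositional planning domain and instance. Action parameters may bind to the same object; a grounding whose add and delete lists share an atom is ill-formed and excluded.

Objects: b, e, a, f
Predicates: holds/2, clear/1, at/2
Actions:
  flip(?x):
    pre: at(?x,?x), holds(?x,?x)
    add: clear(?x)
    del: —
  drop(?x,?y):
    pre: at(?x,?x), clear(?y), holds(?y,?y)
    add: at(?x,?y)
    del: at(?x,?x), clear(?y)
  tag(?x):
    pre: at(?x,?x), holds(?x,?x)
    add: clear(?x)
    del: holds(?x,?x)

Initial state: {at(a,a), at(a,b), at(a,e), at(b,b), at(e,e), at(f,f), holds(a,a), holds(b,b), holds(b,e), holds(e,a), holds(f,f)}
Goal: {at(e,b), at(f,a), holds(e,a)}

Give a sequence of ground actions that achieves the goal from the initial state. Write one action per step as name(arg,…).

1. flip(b)  →  {at(a,a), at(a,b), at(a,e), at(b,b), at(e,e), at(f,f), clear(b), holds(a,a), holds(b,b), holds(b,e), holds(e,a), holds(f,f)}
2. flip(a)  →  {at(a,a), at(a,b), at(a,e), at(b,b), at(e,e), at(f,f), clear(a), clear(b), holds(a,a), holds(b,b), holds(b,e), holds(e,a), holds(f,f)}
3. drop(e,b)  →  {at(a,a), at(a,b), at(a,e), at(b,b), at(e,b), at(f,f), clear(a), holds(a,a), holds(b,b), holds(b,e), holds(e,a), holds(f,f)}
4. drop(f,a)  →  {at(a,a), at(a,b), at(a,e), at(b,b), at(e,b), at(f,a), holds(a,a), holds(b,b), holds(b,e), holds(e,a), holds(f,f)}

flip(b); flip(a); drop(e,b); drop(f,a)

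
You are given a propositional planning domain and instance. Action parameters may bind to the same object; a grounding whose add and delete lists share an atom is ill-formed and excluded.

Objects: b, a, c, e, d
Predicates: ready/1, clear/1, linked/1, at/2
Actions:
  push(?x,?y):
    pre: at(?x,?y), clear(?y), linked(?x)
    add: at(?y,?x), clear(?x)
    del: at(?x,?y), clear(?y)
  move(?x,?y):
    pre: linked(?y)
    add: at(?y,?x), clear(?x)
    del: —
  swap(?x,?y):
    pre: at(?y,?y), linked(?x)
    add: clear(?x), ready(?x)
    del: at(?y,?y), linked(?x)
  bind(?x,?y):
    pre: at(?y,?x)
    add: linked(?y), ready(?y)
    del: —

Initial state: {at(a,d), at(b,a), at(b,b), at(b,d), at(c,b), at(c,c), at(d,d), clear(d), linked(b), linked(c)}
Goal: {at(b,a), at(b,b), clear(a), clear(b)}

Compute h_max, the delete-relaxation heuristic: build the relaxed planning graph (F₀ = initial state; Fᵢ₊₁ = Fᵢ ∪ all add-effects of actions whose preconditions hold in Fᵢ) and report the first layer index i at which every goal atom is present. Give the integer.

1

F0 = init (10 atoms)
F1 = F0 ∪ {at(b,c), at(b,e), at(c,a), at(c,d), at(c,e), at(d,b), clear(a), clear(b), clear(c), clear(e), linked(a), linked(d), ready(a), ready(b), ready(c), ready(d)}  (26 atoms)
goal ⊆ F1  ⇒  h_max = 1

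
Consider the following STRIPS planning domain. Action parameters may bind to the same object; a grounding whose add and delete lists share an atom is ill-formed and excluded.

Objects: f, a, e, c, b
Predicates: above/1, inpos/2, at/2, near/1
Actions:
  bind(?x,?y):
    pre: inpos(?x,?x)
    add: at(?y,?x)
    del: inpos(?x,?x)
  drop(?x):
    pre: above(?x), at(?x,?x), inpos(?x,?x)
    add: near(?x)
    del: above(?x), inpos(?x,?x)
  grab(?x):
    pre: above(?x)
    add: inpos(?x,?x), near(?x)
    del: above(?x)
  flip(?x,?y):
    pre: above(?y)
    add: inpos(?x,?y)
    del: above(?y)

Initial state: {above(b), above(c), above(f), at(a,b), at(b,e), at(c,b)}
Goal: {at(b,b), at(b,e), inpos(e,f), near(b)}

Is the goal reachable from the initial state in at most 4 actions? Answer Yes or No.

Yes

1. grab(b)  →  {above(c), above(f), at(a,b), at(b,e), at(c,b), inpos(b,b), near(b)}
2. bind(b,b)  →  {above(c), above(f), at(a,b), at(b,b), at(b,e), at(c,b), near(b)}
3. flip(e,f)  →  {above(c), at(a,b), at(b,b), at(b,e), at(c,b), inpos(e,f), near(b)}
optimal plan length = 3; 3 ≤ 4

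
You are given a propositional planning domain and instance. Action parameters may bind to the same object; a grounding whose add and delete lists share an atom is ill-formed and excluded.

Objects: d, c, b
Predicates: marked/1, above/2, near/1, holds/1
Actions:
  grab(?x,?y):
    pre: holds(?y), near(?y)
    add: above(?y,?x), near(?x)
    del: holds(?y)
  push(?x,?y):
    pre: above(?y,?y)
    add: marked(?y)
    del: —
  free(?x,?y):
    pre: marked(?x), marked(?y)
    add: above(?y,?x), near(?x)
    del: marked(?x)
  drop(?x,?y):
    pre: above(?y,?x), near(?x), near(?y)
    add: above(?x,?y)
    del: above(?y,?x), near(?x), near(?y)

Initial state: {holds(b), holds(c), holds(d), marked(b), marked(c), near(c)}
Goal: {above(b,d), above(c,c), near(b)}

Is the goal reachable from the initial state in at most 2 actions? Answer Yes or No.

No

1. grab(c,c)  →  {above(c,c), holds(b), holds(d), marked(b), marked(c), near(c)}
2. free(b,c)  →  {above(c,b), above(c,c), holds(b), holds(d), marked(c), near(b), near(c)}
3. grab(d,b)  →  {above(b,d), above(c,b), above(c,c), holds(d), marked(c), near(b), near(c), near(d)}
optimal plan length = 3; 3 > 2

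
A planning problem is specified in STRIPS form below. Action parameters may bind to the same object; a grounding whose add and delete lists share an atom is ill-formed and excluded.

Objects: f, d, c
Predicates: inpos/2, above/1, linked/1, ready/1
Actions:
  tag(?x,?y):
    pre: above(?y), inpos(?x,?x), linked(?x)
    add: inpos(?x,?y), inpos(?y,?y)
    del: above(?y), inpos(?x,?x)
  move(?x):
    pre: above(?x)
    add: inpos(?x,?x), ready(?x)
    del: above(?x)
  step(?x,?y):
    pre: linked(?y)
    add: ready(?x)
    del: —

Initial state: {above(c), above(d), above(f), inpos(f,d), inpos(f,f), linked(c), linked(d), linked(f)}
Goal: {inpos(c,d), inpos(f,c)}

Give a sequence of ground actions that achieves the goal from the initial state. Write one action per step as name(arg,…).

tag(f,c); tag(c,d)

1. tag(f,c)  →  {above(d), above(f), inpos(c,c), inpos(f,c), inpos(f,d), linked(c), linked(d), linked(f)}
2. tag(c,d)  →  {above(f), inpos(c,d), inpos(d,d), inpos(f,c), inpos(f,d), linked(c), linked(d), linked(f)}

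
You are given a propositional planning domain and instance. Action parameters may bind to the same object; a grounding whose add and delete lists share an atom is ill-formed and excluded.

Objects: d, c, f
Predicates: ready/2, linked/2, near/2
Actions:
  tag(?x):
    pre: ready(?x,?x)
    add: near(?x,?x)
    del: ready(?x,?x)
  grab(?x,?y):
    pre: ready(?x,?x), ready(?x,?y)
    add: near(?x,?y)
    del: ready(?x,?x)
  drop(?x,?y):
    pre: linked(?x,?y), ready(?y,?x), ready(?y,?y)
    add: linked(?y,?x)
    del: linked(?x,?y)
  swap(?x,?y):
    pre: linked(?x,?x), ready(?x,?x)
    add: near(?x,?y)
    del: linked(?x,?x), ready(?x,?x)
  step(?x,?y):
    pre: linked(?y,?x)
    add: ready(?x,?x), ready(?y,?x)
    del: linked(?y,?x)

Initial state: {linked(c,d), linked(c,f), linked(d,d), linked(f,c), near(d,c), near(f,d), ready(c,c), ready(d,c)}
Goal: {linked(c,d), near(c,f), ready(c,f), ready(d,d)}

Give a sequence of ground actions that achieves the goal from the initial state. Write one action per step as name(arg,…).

step(d,d); step(f,c); grab(c,f)

1. step(d,d)  →  {linked(c,d), linked(c,f), linked(f,c), near(d,c), near(f,d), ready(c,c), ready(d,c), ready(d,d)}
2. step(f,c)  →  {linked(c,d), linked(f,c), near(d,c), near(f,d), ready(c,c), ready(c,f), ready(d,c), ready(d,d), ready(f,f)}
3. grab(c,f)  →  {linked(c,d), linked(f,c), near(c,f), near(d,c), near(f,d), ready(c,f), ready(d,c), ready(d,d), ready(f,f)}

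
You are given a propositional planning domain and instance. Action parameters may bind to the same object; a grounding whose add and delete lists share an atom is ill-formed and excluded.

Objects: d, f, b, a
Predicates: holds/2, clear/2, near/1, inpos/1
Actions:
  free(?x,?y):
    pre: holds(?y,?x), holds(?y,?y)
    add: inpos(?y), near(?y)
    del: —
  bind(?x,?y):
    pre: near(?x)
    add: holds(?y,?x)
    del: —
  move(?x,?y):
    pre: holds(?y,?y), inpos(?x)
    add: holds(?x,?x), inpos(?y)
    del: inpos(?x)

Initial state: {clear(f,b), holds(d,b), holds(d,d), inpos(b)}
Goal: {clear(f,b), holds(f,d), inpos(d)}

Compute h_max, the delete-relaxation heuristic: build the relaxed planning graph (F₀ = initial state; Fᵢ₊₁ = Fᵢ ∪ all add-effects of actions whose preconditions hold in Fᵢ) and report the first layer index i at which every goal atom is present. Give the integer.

F0 = init (4 atoms)
F1 = F0 ∪ {holds(b,b), inpos(d), near(d)}  (7 atoms)
F2 = F1 ∪ {holds(a,d), holds(b,d), holds(f,d), near(b)}  (11 atoms)
goal ⊆ F2  ⇒  h_max = 2

2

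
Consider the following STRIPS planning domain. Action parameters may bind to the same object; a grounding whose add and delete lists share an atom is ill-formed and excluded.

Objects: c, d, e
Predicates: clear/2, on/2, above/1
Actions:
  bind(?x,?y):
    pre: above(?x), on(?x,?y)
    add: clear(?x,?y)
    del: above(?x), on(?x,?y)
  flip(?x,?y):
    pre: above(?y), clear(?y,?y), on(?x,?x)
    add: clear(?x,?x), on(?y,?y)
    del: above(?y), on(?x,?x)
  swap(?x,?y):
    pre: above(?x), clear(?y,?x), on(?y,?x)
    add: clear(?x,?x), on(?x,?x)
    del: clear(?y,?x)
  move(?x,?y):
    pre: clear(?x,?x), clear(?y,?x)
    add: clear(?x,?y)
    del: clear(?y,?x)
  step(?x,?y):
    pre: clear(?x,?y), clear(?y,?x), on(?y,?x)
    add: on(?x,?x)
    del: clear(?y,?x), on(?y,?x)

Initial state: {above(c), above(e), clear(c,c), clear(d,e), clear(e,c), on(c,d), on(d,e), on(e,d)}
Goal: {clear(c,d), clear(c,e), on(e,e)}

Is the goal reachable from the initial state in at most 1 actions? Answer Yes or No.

1. bind(c,d)  →  {above(e), clear(c,c), clear(c,d), clear(d,e), clear(e,c), on(d,e), on(e,d)}
2. swap(e,d)  →  {above(e), clear(c,c), clear(c,d), clear(e,c), clear(e,e), on(d,e), on(e,d), on(e,e)}
3. move(c,e)  →  {above(e), clear(c,c), clear(c,d), clear(c,e), clear(e,e), on(d,e), on(e,d), on(e,e)}
optimal plan length = 3; 3 > 1

No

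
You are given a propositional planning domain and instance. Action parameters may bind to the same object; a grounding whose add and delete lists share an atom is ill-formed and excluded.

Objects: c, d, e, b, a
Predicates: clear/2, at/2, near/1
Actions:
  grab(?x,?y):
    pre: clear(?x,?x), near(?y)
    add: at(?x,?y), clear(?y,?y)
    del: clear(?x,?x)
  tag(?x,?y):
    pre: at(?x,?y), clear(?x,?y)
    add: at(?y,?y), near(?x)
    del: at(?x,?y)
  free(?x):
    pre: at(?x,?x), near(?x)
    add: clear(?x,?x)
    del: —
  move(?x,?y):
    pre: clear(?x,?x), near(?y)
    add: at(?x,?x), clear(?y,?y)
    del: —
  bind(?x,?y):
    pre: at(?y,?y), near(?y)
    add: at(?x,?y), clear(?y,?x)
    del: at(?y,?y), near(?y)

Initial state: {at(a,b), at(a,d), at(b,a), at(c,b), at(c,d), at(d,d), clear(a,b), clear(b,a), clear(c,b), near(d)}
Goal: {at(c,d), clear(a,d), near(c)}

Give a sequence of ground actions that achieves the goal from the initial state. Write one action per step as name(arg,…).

tag(c,b); tag(b,a); tag(a,b); bind(d,a)

1. tag(c,b)  →  {at(a,b), at(a,d), at(b,a), at(b,b), at(c,d), at(d,d), clear(a,b), clear(b,a), clear(c,b), near(c), near(d)}
2. tag(b,a)  →  {at(a,a), at(a,b), at(a,d), at(b,b), at(c,d), at(d,d), clear(a,b), clear(b,a), clear(c,b), near(b), near(c), near(d)}
3. tag(a,b)  →  {at(a,a), at(a,d), at(b,b), at(c,d), at(d,d), clear(a,b), clear(b,a), clear(c,b), near(a), near(b), near(c), near(d)}
4. bind(d,a)  →  {at(a,d), at(b,b), at(c,d), at(d,a), at(d,d), clear(a,b), clear(a,d), clear(b,a), clear(c,b), near(b), near(c), near(d)}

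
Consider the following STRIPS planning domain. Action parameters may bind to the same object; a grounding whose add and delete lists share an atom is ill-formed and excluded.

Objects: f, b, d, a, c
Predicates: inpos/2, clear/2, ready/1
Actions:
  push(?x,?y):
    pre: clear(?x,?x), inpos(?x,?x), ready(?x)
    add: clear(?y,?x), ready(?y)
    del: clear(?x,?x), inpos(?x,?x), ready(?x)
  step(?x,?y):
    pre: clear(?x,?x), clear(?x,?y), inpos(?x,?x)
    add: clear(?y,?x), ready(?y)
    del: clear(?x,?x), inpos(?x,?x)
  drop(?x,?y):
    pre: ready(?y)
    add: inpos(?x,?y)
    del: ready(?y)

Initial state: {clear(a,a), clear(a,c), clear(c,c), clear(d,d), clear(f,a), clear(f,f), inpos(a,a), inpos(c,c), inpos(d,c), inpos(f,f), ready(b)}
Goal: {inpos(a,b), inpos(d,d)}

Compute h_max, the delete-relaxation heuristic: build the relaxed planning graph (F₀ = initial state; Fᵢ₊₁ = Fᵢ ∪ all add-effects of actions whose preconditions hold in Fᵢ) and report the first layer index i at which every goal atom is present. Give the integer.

F0 = init (11 atoms)
F1 = F0 ∪ {clear(a,f), clear(c,a), inpos(a,b), inpos(b,b), inpos(c,b), inpos(d,b), inpos(f,b), ready(a), ready(c)}  (20 atoms)
F2 = F1 ∪ {clear(b,a), clear(b,c), clear(d,a), clear(d,c), clear(f,c), inpos(a,c), inpos(b,a), inpos(b,c), inpos(c,a), inpos(d,a), inpos(f,a), inpos(f,c), ready(d), ready(f)}  (34 atoms)
F3 = F2 ∪ {clear(b,f), clear(c,f), clear(d,f), inpos(a,d), inpos(a,f), inpos(b,d), inpos(b,f), inpos(c,d), inpos(c,f), inpos(d,d), inpos(d,f), inpos(f,d)}  (46 atoms)
goal ⊆ F3  ⇒  h_max = 3

3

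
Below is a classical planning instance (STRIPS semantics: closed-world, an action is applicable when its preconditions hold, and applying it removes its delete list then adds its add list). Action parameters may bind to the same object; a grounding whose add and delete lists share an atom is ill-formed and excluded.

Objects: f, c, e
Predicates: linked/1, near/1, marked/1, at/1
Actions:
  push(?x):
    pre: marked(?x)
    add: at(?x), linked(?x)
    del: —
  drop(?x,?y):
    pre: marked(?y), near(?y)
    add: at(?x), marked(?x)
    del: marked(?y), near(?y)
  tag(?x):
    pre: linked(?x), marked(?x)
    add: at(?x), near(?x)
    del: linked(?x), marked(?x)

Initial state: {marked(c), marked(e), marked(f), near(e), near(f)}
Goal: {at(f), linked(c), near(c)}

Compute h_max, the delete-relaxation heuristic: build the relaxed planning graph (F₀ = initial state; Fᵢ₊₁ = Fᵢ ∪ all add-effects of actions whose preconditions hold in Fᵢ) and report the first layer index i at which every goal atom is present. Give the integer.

F0 = init (5 atoms)
F1 = F0 ∪ {at(c), at(e), at(f), linked(c), linked(e), linked(f)}  (11 atoms)
F2 = F1 ∪ {near(c)}  (12 atoms)
goal ⊆ F2  ⇒  h_max = 2

2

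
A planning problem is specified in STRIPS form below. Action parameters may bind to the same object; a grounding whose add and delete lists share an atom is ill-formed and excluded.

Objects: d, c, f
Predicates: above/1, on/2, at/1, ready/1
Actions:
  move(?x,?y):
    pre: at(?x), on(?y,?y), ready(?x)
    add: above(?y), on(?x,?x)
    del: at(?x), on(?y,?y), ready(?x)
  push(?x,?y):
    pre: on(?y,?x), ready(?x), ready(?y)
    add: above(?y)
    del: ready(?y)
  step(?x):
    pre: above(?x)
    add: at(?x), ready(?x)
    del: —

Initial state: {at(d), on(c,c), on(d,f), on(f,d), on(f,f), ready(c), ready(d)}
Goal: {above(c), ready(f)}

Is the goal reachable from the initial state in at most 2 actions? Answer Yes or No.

1. move(d,f)  →  {above(f), on(c,c), on(d,d), on(d,f), on(f,d), ready(c)}
2. push(c,c)  →  {above(c), above(f), on(c,c), on(d,d), on(d,f), on(f,d)}
3. step(f)  →  {above(c), above(f), at(f), on(c,c), on(d,d), on(d,f), on(f,d), ready(f)}
optimal plan length = 3; 3 > 2

No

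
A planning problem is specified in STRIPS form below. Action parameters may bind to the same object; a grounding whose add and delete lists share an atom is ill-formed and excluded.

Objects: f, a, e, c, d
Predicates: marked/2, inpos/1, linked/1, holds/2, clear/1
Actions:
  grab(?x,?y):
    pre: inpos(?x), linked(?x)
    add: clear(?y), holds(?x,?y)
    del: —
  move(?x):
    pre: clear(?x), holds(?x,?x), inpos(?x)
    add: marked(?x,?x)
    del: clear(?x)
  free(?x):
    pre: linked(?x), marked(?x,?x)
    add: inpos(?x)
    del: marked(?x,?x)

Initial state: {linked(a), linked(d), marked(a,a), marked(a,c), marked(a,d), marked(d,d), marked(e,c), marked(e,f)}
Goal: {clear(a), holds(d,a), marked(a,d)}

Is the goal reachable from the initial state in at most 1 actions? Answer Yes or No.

1. free(d)  →  {inpos(d), linked(a), linked(d), marked(a,a), marked(a,c), marked(a,d), marked(e,c), marked(e,f)}
2. grab(d,a)  →  {clear(a), holds(d,a), inpos(d), linked(a), linked(d), marked(a,a), marked(a,c), marked(a,d), marked(e,c), marked(e,f)}
optimal plan length = 2; 2 > 1

No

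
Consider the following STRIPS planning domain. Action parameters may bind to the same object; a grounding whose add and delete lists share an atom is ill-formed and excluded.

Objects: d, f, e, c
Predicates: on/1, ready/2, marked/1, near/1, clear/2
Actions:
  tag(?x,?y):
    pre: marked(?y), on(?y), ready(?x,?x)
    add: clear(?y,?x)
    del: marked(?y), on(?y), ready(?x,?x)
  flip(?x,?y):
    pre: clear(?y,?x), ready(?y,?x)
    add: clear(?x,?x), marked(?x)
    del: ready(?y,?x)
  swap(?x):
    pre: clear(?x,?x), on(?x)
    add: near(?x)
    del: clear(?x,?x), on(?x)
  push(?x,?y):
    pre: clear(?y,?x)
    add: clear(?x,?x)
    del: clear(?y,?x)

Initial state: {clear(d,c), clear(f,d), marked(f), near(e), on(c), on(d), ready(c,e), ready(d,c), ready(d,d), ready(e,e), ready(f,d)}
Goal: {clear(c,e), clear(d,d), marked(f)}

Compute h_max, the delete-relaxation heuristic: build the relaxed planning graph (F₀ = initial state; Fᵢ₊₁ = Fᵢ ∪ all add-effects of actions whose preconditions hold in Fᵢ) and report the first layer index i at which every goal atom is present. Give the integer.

2

F0 = init (11 atoms)
F1 = F0 ∪ {clear(c,c), clear(d,d), marked(c), marked(d)}  (15 atoms)
F2 = F1 ∪ {clear(c,d), clear(c,e), clear(d,e), near(c), near(d)}  (20 atoms)
goal ⊆ F2  ⇒  h_max = 2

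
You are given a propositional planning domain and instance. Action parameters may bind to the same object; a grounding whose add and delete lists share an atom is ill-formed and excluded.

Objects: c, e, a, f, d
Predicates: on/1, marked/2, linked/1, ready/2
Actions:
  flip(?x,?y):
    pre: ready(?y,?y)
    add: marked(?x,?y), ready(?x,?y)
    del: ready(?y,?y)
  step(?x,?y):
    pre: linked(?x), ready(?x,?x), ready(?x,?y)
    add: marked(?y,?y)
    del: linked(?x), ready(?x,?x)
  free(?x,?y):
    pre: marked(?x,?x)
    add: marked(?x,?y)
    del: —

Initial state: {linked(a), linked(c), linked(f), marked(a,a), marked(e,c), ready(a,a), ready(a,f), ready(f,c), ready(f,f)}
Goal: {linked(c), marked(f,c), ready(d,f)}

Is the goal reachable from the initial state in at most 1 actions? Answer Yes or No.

1. flip(d,f)  →  {linked(a), linked(c), linked(f), marked(a,a), marked(d,f), marked(e,c), ready(a,a), ready(a,f), ready(d,f), ready(f,c)}
2. step(a,f)  →  {linked(c), linked(f), marked(a,a), marked(d,f), marked(e,c), marked(f,f), ready(a,f), ready(d,f), ready(f,c)}
3. free(f,c)  →  {linked(c), linked(f), marked(a,a), marked(d,f), marked(e,c), marked(f,c), marked(f,f), ready(a,f), ready(d,f), ready(f,c)}
optimal plan length = 3; 3 > 1

No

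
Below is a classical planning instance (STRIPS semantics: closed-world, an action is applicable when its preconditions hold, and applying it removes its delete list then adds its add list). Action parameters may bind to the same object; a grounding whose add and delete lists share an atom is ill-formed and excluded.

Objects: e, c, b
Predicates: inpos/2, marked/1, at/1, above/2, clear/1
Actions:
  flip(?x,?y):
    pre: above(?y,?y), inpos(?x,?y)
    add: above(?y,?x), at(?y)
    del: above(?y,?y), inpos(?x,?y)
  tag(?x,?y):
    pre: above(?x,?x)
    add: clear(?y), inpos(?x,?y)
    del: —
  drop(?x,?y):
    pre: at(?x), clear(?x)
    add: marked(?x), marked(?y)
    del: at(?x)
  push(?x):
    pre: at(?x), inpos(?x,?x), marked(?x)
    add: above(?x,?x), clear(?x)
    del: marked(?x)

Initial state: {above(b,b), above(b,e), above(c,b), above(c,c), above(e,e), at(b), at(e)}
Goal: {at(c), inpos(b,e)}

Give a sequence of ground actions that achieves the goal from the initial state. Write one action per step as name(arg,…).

tag(e,c); flip(e,c); tag(b,e)

1. tag(e,c)  →  {above(b,b), above(b,e), above(c,b), above(c,c), above(e,e), at(b), at(e), clear(c), inpos(e,c)}
2. flip(e,c)  →  {above(b,b), above(b,e), above(c,b), above(c,e), above(e,e), at(b), at(c), at(e), clear(c)}
3. tag(b,e)  →  {above(b,b), above(b,e), above(c,b), above(c,e), above(e,e), at(b), at(c), at(e), clear(c), clear(e), inpos(b,e)}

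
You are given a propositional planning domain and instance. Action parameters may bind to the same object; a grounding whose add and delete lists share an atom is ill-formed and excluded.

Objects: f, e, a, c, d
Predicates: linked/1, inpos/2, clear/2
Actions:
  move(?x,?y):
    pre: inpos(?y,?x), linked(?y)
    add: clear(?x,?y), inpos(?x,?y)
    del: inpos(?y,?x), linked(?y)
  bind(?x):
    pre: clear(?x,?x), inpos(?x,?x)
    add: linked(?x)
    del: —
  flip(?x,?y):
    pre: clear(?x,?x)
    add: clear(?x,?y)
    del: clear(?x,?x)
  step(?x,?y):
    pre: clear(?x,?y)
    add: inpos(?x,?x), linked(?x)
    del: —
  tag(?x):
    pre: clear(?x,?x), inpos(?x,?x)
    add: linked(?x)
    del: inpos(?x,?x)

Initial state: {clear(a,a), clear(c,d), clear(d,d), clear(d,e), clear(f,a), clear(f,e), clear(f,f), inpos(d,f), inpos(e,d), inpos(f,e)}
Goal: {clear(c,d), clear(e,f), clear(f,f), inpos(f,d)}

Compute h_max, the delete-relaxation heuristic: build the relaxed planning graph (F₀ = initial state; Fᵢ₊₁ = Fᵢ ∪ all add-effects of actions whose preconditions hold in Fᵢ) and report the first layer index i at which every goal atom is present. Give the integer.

2

F0 = init (10 atoms)
F1 = F0 ∪ {clear(a,c), clear(a,d), clear(a,e), clear(a,f), clear(d,a), clear(d,c), clear(d,f), clear(f,c), clear(f,d), inpos(a,a), inpos(c,c), inpos(d,d), inpos(f,f), linked(a), linked(c), linked(d), linked(f)}  (27 atoms)
F2 = F1 ∪ {clear(e,f), inpos(e,f), inpos(f,d)}  (30 atoms)
goal ⊆ F2  ⇒  h_max = 2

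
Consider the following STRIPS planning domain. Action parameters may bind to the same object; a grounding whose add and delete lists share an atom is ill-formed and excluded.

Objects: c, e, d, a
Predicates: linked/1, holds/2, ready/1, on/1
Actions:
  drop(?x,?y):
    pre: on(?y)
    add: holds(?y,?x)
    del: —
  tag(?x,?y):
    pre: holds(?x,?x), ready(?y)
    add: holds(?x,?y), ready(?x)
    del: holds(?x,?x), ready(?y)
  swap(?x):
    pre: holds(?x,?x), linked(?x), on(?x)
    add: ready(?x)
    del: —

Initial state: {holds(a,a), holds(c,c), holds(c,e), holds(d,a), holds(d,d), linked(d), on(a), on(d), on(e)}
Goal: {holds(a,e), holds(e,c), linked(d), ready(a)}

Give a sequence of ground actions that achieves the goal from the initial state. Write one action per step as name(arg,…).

drop(c,e); drop(e,a); swap(d); tag(a,d)

1. drop(c,e)  →  {holds(a,a), holds(c,c), holds(c,e), holds(d,a), holds(d,d), holds(e,c), linked(d), on(a), on(d), on(e)}
2. drop(e,a)  →  {holds(a,a), holds(a,e), holds(c,c), holds(c,e), holds(d,a), holds(d,d), holds(e,c), linked(d), on(a), on(d), on(e)}
3. swap(d)  →  {holds(a,a), holds(a,e), holds(c,c), holds(c,e), holds(d,a), holds(d,d), holds(e,c), linked(d), on(a), on(d), on(e), ready(d)}
4. tag(a,d)  →  {holds(a,d), holds(a,e), holds(c,c), holds(c,e), holds(d,a), holds(d,d), holds(e,c), linked(d), on(a), on(d), on(e), ready(a)}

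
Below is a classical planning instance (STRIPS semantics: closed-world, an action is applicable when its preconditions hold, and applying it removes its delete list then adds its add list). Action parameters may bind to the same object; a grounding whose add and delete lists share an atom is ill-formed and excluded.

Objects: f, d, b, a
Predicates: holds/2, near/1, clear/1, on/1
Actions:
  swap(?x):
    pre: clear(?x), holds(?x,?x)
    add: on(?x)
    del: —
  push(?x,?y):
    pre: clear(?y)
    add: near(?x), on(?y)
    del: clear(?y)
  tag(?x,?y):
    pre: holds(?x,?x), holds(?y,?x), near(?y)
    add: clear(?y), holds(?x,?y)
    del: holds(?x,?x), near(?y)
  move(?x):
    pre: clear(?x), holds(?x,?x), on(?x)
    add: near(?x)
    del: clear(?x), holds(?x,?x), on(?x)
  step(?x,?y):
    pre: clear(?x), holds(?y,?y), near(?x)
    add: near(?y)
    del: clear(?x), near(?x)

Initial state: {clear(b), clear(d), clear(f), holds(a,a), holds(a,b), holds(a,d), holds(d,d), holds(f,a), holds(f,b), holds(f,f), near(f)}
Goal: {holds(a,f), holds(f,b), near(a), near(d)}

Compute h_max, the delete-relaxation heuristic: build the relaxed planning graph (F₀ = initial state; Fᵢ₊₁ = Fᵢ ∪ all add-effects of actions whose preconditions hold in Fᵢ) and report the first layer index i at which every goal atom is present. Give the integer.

F0 = init (11 atoms)
F1 = F0 ∪ {holds(a,f), near(a), near(b), near(d), on(b), on(d), on(f)}  (18 atoms)
goal ⊆ F1  ⇒  h_max = 1

1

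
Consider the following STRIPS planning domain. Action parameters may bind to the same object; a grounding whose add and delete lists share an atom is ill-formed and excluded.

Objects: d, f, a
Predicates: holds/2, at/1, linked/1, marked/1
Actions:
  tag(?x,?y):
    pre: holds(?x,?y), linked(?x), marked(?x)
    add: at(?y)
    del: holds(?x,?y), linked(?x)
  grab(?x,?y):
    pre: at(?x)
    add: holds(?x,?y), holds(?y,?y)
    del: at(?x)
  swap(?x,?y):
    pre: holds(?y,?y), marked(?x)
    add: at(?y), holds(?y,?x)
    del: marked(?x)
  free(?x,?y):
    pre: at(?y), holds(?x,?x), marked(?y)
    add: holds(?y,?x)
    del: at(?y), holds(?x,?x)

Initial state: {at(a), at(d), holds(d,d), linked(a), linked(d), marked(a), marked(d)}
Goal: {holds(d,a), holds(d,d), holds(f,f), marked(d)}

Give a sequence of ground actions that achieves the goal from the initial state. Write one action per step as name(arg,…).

1. grab(d,f)  →  {at(a), holds(d,d), holds(d,f), holds(f,f), linked(a), linked(d), marked(a), marked(d)}
2. swap(a,d)  →  {at(a), at(d), holds(d,a), holds(d,d), holds(d,f), holds(f,f), linked(a), linked(d), marked(d)}

grab(d,f); swap(a,d)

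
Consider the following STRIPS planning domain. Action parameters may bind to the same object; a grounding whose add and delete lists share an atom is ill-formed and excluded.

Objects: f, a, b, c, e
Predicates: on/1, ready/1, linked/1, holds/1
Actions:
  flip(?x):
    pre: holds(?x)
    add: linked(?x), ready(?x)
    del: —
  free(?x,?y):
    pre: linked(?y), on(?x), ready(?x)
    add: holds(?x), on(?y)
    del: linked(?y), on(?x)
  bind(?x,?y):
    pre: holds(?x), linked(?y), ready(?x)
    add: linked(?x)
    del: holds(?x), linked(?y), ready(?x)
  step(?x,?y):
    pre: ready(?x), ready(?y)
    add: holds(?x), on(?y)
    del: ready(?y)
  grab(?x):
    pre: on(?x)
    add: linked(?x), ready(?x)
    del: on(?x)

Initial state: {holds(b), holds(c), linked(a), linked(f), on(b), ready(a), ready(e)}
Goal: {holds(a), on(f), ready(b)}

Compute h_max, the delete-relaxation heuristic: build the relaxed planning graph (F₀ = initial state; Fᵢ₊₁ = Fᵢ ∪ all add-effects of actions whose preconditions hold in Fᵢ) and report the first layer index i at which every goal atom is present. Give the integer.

2

F0 = init (7 atoms)
F1 = F0 ∪ {holds(a), holds(e), linked(b), linked(c), on(a), on(e), ready(b), ready(c)}  (15 atoms)
F2 = F1 ∪ {linked(e), on(c), on(f)}  (18 atoms)
goal ⊆ F2  ⇒  h_max = 2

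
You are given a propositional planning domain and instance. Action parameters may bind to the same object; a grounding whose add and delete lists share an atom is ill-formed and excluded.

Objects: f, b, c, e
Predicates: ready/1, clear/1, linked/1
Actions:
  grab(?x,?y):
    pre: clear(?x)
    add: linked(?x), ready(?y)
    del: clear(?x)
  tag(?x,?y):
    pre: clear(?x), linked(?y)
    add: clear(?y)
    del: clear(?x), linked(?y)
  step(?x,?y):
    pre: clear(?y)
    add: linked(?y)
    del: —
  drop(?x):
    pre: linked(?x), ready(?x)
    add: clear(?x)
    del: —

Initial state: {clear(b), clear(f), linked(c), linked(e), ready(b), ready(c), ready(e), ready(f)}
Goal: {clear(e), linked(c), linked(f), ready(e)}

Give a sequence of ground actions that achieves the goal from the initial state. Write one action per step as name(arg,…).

1. grab(f,f)  →  {clear(b), linked(c), linked(e), linked(f), ready(b), ready(c), ready(e), ready(f)}
2. tag(b,e)  →  {clear(e), linked(c), linked(f), ready(b), ready(c), ready(e), ready(f)}

grab(f,f); tag(b,e)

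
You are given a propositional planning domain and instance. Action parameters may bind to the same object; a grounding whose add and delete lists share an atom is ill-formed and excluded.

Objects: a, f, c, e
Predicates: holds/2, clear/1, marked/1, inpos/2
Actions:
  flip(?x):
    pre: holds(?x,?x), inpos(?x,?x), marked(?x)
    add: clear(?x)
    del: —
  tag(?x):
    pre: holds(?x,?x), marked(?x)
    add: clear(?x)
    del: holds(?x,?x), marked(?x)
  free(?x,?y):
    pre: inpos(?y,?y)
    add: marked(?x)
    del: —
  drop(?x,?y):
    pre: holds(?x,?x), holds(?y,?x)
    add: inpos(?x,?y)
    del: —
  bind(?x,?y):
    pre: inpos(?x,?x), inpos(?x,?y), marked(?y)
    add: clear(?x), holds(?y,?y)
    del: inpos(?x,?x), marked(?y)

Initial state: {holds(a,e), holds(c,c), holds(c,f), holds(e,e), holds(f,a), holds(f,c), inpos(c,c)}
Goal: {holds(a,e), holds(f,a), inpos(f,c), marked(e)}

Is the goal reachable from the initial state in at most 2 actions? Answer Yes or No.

No

1. free(f,c)  →  {holds(a,e), holds(c,c), holds(c,f), holds(e,e), holds(f,a), holds(f,c), inpos(c,c), marked(f)}
2. free(e,c)  →  {holds(a,e), holds(c,c), holds(c,f), holds(e,e), holds(f,a), holds(f,c), inpos(c,c), marked(e), marked(f)}
3. drop(c,f)  →  {holds(a,e), holds(c,c), holds(c,f), holds(e,e), holds(f,a), holds(f,c), inpos(c,c), inpos(c,f), marked(e), marked(f)}
4. bind(c,f)  →  {clear(c), holds(a,e), holds(c,c), holds(c,f), holds(e,e), holds(f,a), holds(f,c), holds(f,f), inpos(c,f), marked(e)}
5. drop(f,c)  →  {clear(c), holds(a,e), holds(c,c), holds(c,f), holds(e,e), holds(f,a), holds(f,c), holds(f,f), inpos(c,f), inpos(f,c), marked(e)}
optimal plan length = 5; 5 > 2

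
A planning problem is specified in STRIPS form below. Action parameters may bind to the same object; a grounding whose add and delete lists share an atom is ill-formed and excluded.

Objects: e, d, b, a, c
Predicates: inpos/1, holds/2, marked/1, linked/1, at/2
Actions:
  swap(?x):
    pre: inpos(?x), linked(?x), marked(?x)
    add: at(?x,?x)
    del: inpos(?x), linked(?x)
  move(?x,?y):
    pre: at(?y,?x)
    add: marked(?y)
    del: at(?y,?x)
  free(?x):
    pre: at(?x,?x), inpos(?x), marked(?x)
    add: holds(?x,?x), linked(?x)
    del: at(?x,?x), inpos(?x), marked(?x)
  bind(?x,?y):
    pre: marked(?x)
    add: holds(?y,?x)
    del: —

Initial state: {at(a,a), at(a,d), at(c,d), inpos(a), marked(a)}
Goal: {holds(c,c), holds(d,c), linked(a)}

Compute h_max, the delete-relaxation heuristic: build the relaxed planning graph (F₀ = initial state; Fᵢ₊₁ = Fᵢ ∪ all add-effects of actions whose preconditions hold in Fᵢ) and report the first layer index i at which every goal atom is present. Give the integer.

2

F0 = init (5 atoms)
F1 = F0 ∪ {holds(a,a), holds(b,a), holds(c,a), holds(d,a), holds(e,a), linked(a), marked(c)}  (12 atoms)
F2 = F1 ∪ {holds(a,c), holds(b,c), holds(c,c), holds(d,c), holds(e,c)}  (17 atoms)
goal ⊆ F2  ⇒  h_max = 2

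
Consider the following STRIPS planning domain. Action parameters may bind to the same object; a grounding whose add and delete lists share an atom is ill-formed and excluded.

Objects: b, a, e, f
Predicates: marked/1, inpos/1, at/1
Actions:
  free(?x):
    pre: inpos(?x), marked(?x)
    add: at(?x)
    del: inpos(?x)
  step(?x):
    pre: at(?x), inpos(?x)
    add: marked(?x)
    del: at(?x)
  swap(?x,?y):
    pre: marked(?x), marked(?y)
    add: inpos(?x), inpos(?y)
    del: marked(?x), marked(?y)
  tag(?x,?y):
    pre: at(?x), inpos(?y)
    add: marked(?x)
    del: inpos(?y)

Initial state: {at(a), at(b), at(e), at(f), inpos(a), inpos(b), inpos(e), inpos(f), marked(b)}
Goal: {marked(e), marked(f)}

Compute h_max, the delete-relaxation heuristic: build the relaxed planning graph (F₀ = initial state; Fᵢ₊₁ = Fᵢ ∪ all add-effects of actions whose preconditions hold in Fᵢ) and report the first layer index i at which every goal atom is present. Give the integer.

F0 = init (9 atoms)
F1 = F0 ∪ {marked(a), marked(e), marked(f)}  (12 atoms)
goal ⊆ F1  ⇒  h_max = 1

1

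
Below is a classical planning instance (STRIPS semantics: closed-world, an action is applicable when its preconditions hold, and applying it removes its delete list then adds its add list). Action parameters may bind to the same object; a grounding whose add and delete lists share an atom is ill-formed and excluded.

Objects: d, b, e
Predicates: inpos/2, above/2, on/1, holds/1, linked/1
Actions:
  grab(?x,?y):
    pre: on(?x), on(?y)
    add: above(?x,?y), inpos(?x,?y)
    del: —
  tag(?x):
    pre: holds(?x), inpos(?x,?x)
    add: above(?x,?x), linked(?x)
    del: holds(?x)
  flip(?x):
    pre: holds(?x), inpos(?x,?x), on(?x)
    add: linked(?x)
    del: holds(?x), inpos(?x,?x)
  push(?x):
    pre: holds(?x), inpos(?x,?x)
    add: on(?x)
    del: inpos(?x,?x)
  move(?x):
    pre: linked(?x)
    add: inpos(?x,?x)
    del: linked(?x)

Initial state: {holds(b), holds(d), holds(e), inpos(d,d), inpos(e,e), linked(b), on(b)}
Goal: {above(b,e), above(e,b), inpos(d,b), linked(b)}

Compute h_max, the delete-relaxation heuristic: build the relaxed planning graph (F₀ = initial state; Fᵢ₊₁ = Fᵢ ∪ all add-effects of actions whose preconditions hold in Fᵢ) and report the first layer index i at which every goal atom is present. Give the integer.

F0 = init (7 atoms)
F1 = F0 ∪ {above(b,b), above(d,d), above(e,e), inpos(b,b), linked(d), linked(e), on(d), on(e)}  (15 atoms)
F2 = F1 ∪ {above(b,d), above(b,e), above(d,b), above(d,e), above(e,b), above(e,d), inpos(b,d), inpos(b,e), inpos(d,b), inpos(d,e), inpos(e,b), inpos(e,d)}  (27 atoms)
goal ⊆ F2  ⇒  h_max = 2

2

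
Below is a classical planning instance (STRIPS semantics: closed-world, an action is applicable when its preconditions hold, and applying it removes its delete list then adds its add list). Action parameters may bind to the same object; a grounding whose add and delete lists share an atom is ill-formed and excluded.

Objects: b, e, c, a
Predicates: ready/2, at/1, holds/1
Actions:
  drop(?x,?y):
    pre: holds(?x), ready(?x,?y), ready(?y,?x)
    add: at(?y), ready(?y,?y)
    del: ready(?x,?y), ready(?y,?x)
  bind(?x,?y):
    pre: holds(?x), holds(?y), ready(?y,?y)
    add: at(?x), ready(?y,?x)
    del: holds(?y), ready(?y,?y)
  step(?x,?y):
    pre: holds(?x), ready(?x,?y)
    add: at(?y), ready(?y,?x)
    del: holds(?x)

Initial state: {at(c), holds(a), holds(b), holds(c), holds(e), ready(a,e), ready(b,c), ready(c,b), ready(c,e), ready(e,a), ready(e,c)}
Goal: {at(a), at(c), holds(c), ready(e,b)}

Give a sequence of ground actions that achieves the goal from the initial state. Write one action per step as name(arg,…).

1. drop(e,a)  →  {at(a), at(c), holds(a), holds(b), holds(c), holds(e), ready(a,a), ready(b,c), ready(c,b), ready(c,e), ready(e,c)}
2. drop(c,e)  →  {at(a), at(c), at(e), holds(a), holds(b), holds(c), holds(e), ready(a,a), ready(b,c), ready(c,b), ready(e,e)}
3. bind(b,e)  →  {at(a), at(b), at(c), at(e), holds(a), holds(b), holds(c), ready(a,a), ready(b,c), ready(c,b), ready(e,b)}

drop(e,a); drop(c,e); bind(b,e)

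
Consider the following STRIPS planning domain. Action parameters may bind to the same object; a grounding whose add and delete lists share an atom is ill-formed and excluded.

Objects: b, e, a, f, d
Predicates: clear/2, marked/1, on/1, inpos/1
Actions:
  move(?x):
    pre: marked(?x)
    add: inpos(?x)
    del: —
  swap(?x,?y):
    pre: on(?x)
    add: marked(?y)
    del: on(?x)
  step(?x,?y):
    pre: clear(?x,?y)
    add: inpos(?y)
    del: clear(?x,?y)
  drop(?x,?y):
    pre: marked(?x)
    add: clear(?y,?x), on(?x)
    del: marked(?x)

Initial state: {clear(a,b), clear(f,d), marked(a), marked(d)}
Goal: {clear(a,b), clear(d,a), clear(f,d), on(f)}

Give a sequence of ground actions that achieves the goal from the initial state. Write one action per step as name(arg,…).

drop(a,d); swap(a,f); drop(f,b)

1. drop(a,d)  →  {clear(a,b), clear(d,a), clear(f,d), marked(d), on(a)}
2. swap(a,f)  →  {clear(a,b), clear(d,a), clear(f,d), marked(d), marked(f)}
3. drop(f,b)  →  {clear(a,b), clear(b,f), clear(d,a), clear(f,d), marked(d), on(f)}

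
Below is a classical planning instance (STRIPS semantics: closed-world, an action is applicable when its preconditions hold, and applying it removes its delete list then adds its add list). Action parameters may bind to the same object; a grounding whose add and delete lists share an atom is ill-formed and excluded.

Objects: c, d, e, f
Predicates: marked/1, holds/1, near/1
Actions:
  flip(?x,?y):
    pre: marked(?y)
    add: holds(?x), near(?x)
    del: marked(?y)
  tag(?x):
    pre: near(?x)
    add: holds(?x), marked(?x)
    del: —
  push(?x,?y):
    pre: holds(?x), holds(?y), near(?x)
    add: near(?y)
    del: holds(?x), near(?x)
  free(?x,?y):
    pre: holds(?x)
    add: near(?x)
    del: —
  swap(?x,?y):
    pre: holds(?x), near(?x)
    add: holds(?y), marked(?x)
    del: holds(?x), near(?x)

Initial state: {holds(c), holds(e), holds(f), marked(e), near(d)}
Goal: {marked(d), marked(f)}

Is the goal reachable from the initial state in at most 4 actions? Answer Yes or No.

Yes

1. flip(f,e)  →  {holds(c), holds(e), holds(f), near(d), near(f)}
2. tag(d)  →  {holds(c), holds(d), holds(e), holds(f), marked(d), near(d), near(f)}
3. tag(f)  →  {holds(c), holds(d), holds(e), holds(f), marked(d), marked(f), near(d), near(f)}
optimal plan length = 3; 3 ≤ 4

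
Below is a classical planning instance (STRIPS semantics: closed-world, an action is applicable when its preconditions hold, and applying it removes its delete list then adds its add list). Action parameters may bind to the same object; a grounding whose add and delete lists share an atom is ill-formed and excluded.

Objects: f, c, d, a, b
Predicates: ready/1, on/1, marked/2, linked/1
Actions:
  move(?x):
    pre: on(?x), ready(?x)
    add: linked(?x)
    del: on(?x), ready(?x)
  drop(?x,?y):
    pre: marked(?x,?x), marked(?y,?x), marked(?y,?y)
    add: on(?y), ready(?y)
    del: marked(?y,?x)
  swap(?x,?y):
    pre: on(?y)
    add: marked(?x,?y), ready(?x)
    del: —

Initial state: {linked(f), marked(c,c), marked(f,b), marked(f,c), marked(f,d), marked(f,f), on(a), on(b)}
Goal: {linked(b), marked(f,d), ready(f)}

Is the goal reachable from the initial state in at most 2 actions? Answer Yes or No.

No

1. drop(f,f)  →  {linked(f), marked(c,c), marked(f,b), marked(f,c), marked(f,d), on(a), on(b), on(f), ready(f)}
2. swap(b,f)  →  {linked(f), marked(b,f), marked(c,c), marked(f,b), marked(f,c), marked(f,d), on(a), on(b), on(f), ready(b), ready(f)}
3. move(b)  →  {linked(b), linked(f), marked(b,f), marked(c,c), marked(f,b), marked(f,c), marked(f,d), on(a), on(f), ready(f)}
optimal plan length = 3; 3 > 2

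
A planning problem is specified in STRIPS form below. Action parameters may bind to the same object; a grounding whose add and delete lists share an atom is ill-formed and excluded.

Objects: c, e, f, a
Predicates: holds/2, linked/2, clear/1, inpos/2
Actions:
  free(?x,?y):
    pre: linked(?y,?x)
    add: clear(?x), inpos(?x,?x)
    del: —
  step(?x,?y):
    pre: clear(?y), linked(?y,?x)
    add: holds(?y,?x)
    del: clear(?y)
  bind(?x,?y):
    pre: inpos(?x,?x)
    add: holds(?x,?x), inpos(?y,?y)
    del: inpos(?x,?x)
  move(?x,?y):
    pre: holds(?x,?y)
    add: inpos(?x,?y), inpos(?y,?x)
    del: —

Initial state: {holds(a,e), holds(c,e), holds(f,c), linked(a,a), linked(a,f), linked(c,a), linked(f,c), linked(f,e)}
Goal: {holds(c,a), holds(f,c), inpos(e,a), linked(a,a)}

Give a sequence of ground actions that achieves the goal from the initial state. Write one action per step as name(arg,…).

free(c,f); step(a,c); move(a,e)

1. free(c,f)  →  {clear(c), holds(a,e), holds(c,e), holds(f,c), inpos(c,c), linked(a,a), linked(a,f), linked(c,a), linked(f,c), linked(f,e)}
2. step(a,c)  →  {holds(a,e), holds(c,a), holds(c,e), holds(f,c), inpos(c,c), linked(a,a), linked(a,f), linked(c,a), linked(f,c), linked(f,e)}
3. move(a,e)  →  {holds(a,e), holds(c,a), holds(c,e), holds(f,c), inpos(a,e), inpos(c,c), inpos(e,a), linked(a,a), linked(a,f), linked(c,a), linked(f,c), linked(f,e)}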